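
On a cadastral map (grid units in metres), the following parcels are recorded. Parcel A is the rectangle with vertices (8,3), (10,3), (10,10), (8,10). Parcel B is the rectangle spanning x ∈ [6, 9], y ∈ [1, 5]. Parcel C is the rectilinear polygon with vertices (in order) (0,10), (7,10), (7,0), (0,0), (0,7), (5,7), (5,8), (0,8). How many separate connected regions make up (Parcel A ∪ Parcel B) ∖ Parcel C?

(Parcel A ∪ Parcel B) ∖ Parcel C is a single connected region.

1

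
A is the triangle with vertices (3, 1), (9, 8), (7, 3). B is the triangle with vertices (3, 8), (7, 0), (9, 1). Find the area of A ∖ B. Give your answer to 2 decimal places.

|A| = 8, |A∩B| = 2.1187.
|A ∖ B| = |A| − |A∩B| = 8 − 2.1187 = 5.88.

5.88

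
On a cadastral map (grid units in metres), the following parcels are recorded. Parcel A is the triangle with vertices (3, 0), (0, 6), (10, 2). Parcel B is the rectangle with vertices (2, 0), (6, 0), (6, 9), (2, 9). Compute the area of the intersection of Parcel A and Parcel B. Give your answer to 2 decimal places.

15.31

The intersection is the polygon with vertices (2,2), (2,5.2), (6,3.6), (6,0.857), (3,0).
By the shoelace formula its area is 15.31.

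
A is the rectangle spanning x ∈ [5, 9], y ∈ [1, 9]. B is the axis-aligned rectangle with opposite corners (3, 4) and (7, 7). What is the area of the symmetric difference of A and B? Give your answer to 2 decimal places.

|A∩B|: x∈[5,7], y∈[4,7] → 2·3 = 6.
|A △ B| = |A| + |B| − 2·|A∩B| = 32 + 12 − 12 = 32.00.

32.00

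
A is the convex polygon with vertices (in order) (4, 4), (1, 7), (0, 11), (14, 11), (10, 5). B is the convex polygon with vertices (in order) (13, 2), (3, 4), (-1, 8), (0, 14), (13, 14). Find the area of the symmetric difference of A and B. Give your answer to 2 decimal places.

|A| = 69.5, |B| = 139, |A∩B| = 68.75.
|A △ B| = |A| + |B| − 2·|A∩B| = 69.5 + 139 − 137.5 = 71.00.

71.00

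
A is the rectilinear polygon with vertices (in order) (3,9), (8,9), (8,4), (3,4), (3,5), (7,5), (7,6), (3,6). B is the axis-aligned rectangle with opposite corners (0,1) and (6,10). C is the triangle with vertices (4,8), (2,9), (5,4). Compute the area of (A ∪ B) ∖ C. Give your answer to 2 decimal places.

59.50

|A ∪ B| = 63.
|(A ∪ B) ∩ C| = 3.5.
|(A ∪ B) ∖ C| = 63 − 3.5 = 59.50.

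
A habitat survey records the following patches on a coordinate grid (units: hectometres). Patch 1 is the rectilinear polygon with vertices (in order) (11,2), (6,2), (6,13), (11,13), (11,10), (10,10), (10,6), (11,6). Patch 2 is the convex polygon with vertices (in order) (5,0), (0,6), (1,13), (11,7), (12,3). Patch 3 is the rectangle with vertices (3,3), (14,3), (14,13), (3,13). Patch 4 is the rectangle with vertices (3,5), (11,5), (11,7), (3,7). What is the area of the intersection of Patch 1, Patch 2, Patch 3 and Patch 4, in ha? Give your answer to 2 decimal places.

9.00

The intersection is the polygon with vertices (10,6), (11,6), (11,5), (6,5), (6,7), (10,7).
By the shoelace formula its area is 9.00.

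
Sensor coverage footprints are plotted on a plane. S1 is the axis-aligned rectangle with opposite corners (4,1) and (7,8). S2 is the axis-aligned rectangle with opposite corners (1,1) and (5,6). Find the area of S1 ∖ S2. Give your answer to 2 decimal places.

16.00

|S1∩S2|: x∈[4,5], y∈[1,6] → 1·5 = 5.
|S1| = 21.
|S1 ∖ S2| = |S1| − |S1∩S2| = 21 − 5 = 16.00.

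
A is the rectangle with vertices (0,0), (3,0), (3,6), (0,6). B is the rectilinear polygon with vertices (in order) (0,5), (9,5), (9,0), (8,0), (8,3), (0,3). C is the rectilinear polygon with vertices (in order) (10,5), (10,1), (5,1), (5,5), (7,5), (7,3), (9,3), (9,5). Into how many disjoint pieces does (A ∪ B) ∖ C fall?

(A ∪ B) ∖ C splits into 3 disjoint pieces (area 22, area 4, area 1).

3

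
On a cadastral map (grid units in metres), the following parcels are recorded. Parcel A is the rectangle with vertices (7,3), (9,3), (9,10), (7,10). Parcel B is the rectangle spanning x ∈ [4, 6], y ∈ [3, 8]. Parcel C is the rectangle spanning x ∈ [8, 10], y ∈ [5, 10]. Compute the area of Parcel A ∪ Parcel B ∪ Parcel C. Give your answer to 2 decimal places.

29.00

By inclusion–exclusion:
Individual areas: |Parcel A| = 14, |Parcel B| = 10, |Parcel C| = 10.
|Parcel A∩Parcel B| = 0 (no overlap).
|Parcel A∩Parcel C|: x∈[8,9], y∈[5,10] → 1·5 = 5.
|Parcel B∩Parcel C| = 0 (no overlap).
|Parcel A∩Parcel B∩Parcel C| = 0.
|Parcel A ∪ Parcel B ∪ Parcel C| = 34 − 5 + 0 = 29.00.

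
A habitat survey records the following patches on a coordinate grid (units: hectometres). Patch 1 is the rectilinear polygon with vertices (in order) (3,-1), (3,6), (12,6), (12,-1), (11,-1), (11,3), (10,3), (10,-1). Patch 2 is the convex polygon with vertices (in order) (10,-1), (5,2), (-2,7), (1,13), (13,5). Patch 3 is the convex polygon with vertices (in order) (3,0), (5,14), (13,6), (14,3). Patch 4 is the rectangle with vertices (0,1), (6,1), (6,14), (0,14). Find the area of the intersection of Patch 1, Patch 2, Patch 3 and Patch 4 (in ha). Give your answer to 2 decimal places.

9.06

The intersection is the polygon with vertices (5,2), (3.444,3.111), (3.857,6), (6,6), (6,1.4).
By the shoelace formula its area is 9.06.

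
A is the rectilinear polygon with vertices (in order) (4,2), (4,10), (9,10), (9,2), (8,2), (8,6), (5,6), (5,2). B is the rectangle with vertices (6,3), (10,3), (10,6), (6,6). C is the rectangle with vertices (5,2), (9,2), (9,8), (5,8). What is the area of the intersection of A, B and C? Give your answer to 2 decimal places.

3.00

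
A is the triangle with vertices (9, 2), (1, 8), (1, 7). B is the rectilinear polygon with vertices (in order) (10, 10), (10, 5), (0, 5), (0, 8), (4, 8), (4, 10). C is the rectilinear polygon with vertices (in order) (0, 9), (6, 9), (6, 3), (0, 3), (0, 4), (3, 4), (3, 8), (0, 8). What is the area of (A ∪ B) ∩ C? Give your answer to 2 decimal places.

|A ∪ B| = 43.2.
|(A ∪ B) ∩ C| = 11.64.

11.64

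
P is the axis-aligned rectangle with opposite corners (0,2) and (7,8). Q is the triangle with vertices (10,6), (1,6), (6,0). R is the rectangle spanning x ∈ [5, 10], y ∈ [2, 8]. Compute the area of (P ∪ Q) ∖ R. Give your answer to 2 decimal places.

33.00

|P ∪ Q| = 51.6667.
|(P ∪ Q) ∩ R| = 18.6667.
|(P ∪ Q) ∖ R| = 51.6667 − 18.6667 = 33.00.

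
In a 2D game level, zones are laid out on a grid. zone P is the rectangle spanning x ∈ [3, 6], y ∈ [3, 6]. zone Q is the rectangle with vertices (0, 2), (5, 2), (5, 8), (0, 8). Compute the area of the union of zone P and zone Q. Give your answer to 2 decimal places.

By inclusion–exclusion:
Individual areas: |zone P| = 9, |zone Q| = 30.
|zone P∩zone Q|: x∈[3,5], y∈[3,6] → 2·3 = 6.
|zone P ∪ zone Q| = 39 − 6 = 33.00.

33.00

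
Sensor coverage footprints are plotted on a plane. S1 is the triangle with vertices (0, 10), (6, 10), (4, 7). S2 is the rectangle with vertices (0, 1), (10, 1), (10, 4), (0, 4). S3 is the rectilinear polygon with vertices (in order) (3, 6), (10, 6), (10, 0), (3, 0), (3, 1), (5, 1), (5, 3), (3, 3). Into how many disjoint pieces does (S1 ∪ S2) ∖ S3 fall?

(S1 ∪ S2) ∖ S3 splits into 2 disjoint pieces (area 9, area 13).

2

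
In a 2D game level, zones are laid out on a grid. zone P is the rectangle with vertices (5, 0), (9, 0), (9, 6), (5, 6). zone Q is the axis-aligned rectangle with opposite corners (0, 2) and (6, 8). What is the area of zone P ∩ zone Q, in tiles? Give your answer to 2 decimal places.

|zone P∩zone Q|: x∈[5,6], y∈[2,6] → 1·4 = 4.

4.00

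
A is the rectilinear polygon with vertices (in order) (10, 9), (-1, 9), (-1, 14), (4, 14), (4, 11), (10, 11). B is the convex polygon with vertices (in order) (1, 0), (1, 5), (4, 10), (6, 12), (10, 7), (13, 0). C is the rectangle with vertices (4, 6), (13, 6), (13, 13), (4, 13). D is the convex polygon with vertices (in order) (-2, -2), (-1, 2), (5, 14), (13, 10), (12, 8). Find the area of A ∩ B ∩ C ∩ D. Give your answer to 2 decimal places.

The intersection is the polygon with vertices (6.8,11), (8.4,9), (4,9), (4,10), (5,11).
By the shoelace formula its area is 6.70.

6.70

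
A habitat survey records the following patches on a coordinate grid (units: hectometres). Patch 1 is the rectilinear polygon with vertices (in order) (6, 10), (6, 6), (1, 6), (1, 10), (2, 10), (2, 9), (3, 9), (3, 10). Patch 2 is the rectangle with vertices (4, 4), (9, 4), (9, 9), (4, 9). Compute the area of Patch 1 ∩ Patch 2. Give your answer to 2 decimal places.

The intersection is the polygon with vertices (6,6), (4,6), (4,9), (6,9).
By the shoelace formula its area is 6.00.

6.00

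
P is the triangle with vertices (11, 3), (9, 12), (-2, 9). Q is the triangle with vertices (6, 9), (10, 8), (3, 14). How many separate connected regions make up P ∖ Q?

P ∖ Q splits into 2 disjoint pieces (area 40.7206, area 5.7268).

2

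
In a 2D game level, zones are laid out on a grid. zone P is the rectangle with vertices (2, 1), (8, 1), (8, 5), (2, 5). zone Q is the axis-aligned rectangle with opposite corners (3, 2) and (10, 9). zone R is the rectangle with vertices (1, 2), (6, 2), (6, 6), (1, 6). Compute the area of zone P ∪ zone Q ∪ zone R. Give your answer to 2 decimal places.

By inclusion–exclusion:
Individual areas: |zone P| = 24, |zone Q| = 49, |zone R| = 20.
|zone P∩zone Q|: x∈[3,8], y∈[2,5] → 5·3 = 15.
|zone P∩zone R|: x∈[2,6], y∈[2,5] → 4·3 = 12.
|zone Q∩zone R|: x∈[3,6], y∈[2,6] → 3·4 = 12.
|zone P∩zone Q∩zone R| = 9.
|zone P ∪ zone Q ∪ zone R| = 93 − 39 + 9 = 63.00.

63.00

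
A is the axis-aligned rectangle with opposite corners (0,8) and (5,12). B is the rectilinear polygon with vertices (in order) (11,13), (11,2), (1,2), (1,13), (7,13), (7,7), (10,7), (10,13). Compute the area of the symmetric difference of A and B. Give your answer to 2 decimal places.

80.00

|A| = 20, |B| = 92, |A∩B| = 16.
|A △ B| = |A| + |B| − 2·|A∩B| = 20 + 92 − 32 = 80.00.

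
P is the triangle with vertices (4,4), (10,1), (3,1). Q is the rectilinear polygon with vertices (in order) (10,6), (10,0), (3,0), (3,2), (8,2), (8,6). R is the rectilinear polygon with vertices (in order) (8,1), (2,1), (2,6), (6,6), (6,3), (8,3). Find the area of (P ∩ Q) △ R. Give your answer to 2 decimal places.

|P ∩ Q| = 5.8333.
|(P ∩ Q) ∩ R| = 4.8333.
|(P ∩ Q) △ R| = 5.8333 + 24 − 9.6667 = 20.17.

20.17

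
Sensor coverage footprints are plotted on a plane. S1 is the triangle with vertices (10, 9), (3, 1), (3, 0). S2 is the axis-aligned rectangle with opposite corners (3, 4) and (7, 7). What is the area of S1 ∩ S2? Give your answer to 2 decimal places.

0.57

The intersection is the polygon with vertices (7,5.571), (7,5.143), (6.111,4), (5.625,4).
By the shoelace formula its area is 0.57.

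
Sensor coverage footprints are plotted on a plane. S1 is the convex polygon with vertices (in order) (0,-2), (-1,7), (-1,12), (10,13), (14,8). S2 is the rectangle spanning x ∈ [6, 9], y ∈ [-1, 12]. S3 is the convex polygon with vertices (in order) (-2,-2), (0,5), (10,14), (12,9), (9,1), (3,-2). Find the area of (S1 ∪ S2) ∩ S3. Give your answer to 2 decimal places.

|S1 ∪ S2| = 148.0714.
|(S1 ∪ S2) ∩ S3| = 99.32.

99.32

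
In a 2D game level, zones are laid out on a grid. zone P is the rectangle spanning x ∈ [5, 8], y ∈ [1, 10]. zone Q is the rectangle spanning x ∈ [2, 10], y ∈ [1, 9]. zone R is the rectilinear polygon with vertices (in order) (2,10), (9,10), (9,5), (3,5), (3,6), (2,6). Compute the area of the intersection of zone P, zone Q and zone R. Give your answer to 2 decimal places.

12.00

The intersection is the polygon with vertices (5,9), (8,9), (8,5), (5,5).
By the shoelace formula its area is 12.00.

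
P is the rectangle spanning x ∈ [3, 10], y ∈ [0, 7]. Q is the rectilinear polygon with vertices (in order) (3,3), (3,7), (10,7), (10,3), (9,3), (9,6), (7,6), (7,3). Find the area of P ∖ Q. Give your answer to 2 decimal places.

27.00

|P| = 49, |P∩Q| = 22.
|P ∖ Q| = |P| − |P∩Q| = 49 − 22 = 27.00.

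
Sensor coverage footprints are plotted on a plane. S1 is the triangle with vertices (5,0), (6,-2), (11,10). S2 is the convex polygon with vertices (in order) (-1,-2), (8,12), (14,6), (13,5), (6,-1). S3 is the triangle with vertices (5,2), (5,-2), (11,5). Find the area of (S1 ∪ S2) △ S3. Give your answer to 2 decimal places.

79.25

|S1 ∪ S2| = 90.5978.
|(S1 ∪ S2) ∩ S3| = 11.6732.
|(S1 ∪ S2) △ S3| = 90.5978 + 12 − 23.3464 = 79.25.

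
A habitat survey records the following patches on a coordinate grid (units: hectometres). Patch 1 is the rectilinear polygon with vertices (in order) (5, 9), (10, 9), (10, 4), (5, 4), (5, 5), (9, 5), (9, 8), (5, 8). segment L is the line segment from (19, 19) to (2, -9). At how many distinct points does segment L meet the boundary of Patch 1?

2

The segment meets the boundary at (10,4.176), (9.893,4).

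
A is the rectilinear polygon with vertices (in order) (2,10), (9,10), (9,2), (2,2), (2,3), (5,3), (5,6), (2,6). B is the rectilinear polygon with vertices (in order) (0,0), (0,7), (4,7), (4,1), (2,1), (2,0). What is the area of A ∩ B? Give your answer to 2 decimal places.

4.00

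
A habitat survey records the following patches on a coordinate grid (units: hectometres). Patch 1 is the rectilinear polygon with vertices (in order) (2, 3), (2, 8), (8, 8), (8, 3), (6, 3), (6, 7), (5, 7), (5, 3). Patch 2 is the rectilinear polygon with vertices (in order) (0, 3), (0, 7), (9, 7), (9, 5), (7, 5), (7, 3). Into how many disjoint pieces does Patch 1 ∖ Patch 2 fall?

2

Patch 1 ∖ Patch 2 splits into 2 disjoint pieces (area 6, area 2).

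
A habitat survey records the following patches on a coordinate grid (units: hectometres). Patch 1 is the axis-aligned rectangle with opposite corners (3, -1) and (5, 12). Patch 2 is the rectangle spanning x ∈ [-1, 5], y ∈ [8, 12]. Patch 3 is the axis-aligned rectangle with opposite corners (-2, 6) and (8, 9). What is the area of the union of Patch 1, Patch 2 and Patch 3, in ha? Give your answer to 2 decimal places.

62.00

By inclusion–exclusion:
Individual areas: |Patch 1| = 26, |Patch 2| = 24, |Patch 3| = 30.
|Patch 1∩Patch 2|: x∈[3,5], y∈[8,12] → 2·4 = 8.
|Patch 1∩Patch 3|: x∈[3,5], y∈[6,9] → 2·3 = 6.
|Patch 2∩Patch 3|: x∈[-1,5], y∈[8,9] → 6·1 = 6.
|Patch 1∩Patch 2∩Patch 3| = 2.
|Patch 1 ∪ Patch 2 ∪ Patch 3| = 80 − 20 + 2 = 62.00.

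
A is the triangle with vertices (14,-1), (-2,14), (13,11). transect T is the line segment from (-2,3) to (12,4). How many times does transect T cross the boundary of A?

1

The segment meets the boundary at (8.903,3.779).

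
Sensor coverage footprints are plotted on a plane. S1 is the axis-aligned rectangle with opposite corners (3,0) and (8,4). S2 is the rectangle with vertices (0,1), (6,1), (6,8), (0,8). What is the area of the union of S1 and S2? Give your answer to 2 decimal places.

53.00

By inclusion–exclusion:
Individual areas: |S1| = 20, |S2| = 42.
|S1∩S2|: x∈[3,6], y∈[1,4] → 3·3 = 9.
|S1 ∪ S2| = 62 − 9 = 53.00.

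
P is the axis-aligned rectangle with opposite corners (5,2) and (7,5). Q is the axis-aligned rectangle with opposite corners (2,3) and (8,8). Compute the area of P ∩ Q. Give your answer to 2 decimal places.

|P∩Q|: x∈[5,7], y∈[3,5] → 2·2 = 4.

4.00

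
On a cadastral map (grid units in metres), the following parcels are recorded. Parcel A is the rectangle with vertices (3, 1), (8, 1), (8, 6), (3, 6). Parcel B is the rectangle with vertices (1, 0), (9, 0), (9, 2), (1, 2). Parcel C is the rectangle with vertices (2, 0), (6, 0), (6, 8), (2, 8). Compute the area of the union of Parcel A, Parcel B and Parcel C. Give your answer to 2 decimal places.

By inclusion–exclusion:
Individual areas: |Parcel A| = 25, |Parcel B| = 16, |Parcel C| = 32.
|Parcel A∩Parcel B|: x∈[3,8], y∈[1,2] → 5·1 = 5.
|Parcel A∩Parcel C|: x∈[3,6], y∈[1,6] → 3·5 = 15.
|Parcel B∩Parcel C|: x∈[2,6], y∈[0,2] → 4·2 = 8.
|Parcel A∩Parcel B∩Parcel C| = 3.
|Parcel A ∪ Parcel B ∪ Parcel C| = 73 − 28 + 3 = 48.00.

48.00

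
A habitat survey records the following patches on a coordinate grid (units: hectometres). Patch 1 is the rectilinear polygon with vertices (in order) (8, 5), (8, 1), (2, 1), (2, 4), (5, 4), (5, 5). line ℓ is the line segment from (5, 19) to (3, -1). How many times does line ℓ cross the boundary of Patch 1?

2

The segment meets the boundary at (3.2,1), (3.5,4).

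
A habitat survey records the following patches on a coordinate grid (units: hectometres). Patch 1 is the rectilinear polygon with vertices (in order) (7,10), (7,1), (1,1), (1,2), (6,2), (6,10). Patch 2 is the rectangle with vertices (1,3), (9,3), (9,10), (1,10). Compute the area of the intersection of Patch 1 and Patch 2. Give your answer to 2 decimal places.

The intersection is the polygon with vertices (7,3), (6,3), (6,10), (7,10).
By the shoelace formula its area is 7.00.

7.00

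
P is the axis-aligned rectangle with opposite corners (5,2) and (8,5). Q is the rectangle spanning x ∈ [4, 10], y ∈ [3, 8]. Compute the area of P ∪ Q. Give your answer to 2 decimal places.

By inclusion–exclusion:
Individual areas: |P| = 9, |Q| = 30.
|P∩Q|: x∈[5,8], y∈[3,5] → 3·2 = 6.
|P ∪ Q| = 39 − 6 = 33.00.

33.00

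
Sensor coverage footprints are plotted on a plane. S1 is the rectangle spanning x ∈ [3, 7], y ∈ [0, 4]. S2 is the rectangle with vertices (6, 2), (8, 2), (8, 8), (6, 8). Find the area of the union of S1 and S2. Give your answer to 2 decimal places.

26.00

By inclusion–exclusion:
Individual areas: |S1| = 16, |S2| = 12.
|S1∩S2|: x∈[6,7], y∈[2,4] → 1·2 = 2.
|S1 ∪ S2| = 28 − 2 = 26.00.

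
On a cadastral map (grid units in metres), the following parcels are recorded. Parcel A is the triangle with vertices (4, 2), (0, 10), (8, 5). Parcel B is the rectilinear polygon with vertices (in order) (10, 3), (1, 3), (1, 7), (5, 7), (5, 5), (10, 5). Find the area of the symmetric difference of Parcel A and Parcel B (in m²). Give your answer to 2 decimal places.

21.36

|Parcel A| = 22, |Parcel B| = 26, |Parcel A∩Parcel B| = 13.3208.
|Parcel A △ Parcel B| = |Parcel A| + |Parcel B| − 2·|Parcel A∩Parcel B| = 22 + 26 − 26.6417 = 21.36.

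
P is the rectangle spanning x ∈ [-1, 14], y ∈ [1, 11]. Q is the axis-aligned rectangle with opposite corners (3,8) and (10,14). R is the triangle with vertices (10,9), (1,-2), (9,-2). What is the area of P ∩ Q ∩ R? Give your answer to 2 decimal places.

The intersection is the polygon with vertices (9.182,8), (10,9), (9.909,8).
By the shoelace formula its area is 0.36.

0.36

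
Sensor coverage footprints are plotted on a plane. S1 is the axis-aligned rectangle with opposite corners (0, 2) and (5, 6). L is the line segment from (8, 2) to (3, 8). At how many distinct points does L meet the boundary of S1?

The segment meets the boundary at (4.667,6), (5,5.6).

2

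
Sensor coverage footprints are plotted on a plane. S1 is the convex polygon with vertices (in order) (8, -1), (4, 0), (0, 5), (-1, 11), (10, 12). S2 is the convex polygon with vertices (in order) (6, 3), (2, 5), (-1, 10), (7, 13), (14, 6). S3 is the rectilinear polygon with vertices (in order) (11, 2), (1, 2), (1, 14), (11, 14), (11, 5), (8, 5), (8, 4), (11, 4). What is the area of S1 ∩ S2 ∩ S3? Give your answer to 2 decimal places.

60.15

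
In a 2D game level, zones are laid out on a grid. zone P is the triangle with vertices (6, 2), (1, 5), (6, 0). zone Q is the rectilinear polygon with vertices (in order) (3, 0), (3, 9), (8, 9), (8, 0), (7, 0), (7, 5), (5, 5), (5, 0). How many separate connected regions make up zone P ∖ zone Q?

2

zone P ∖ zone Q splits into 2 disjoint pieces (area 1.8, area 0.8).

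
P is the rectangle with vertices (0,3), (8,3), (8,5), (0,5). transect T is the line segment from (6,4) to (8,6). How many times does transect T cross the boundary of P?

The segment meets the boundary at (7,5).

1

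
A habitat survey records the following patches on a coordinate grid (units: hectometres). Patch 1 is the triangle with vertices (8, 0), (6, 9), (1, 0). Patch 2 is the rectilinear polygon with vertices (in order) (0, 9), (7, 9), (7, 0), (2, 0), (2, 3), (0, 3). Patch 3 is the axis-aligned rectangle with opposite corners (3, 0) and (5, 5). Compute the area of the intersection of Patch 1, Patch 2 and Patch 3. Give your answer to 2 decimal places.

9.46

The intersection is the polygon with vertices (3,0), (3,3.6), (3.778,5), (5,5), (5,0).
By the shoelace formula its area is 9.46.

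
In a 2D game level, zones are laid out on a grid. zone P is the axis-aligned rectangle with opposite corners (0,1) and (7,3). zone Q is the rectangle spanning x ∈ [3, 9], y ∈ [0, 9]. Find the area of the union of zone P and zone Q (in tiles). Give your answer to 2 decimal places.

60.00

By inclusion–exclusion:
Individual areas: |zone P| = 14, |zone Q| = 54.
|zone P∩zone Q|: x∈[3,7], y∈[1,3] → 4·2 = 8.
|zone P ∪ zone Q| = 68 − 8 = 60.00.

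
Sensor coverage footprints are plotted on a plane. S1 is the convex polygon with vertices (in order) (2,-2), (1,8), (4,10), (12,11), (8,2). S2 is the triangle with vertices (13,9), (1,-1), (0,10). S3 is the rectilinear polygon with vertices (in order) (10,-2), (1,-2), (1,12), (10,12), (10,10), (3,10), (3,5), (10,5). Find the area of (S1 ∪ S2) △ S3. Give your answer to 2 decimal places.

|S1 ∪ S2| = 96.1805.
|(S1 ∪ S2) ∩ S3| = 49.6808.
|(S1 ∪ S2) △ S3| = 96.1805 + 91 − 99.3615 = 87.82.

87.82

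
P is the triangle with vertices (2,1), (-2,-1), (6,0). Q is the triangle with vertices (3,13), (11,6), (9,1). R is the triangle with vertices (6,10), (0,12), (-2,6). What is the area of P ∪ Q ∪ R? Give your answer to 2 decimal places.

By inclusion–exclusion:
Individual areas: |P| = 6, |Q| = 27, |R| = 20.
|P∩Q| = 0.
|P∩R| = 0.
|Q∩R| = 0.9.
|P∩Q∩R| = 0.
|P ∪ Q ∪ R| = 53 − 0.9 + 0 = 52.10.

52.10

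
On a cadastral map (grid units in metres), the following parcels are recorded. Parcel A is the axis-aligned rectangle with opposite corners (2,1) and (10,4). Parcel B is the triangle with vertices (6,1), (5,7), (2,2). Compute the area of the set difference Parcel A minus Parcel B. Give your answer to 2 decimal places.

|Parcel A| = 24, |Parcel A∩Parcel B| = 8.05.
|Parcel A ∖ Parcel B| = |Parcel A| − |Parcel A∩Parcel B| = 24 − 8.05 = 15.95.

15.95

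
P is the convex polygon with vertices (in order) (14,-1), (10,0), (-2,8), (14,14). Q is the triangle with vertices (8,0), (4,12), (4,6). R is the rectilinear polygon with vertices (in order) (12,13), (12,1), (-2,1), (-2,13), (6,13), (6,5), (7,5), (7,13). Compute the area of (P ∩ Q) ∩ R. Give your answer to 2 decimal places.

The region (P ∩ Q) ∩ R is the polygon with vertices (4,6), (4,10.25), (4.519,10.444), (6,6), (6,5), (6.333,5), (7.429,1.714), (6.4,2.4).
By the shoelace formula its area is 10.69.

10.69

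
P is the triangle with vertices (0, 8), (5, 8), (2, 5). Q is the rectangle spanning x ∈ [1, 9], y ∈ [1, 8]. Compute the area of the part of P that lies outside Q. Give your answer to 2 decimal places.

|P| = 7.5, |P∩Q| = 6.75.
|P ∖ Q| = |P| − |P∩Q| = 7.5 − 6.75 = 0.75.

0.75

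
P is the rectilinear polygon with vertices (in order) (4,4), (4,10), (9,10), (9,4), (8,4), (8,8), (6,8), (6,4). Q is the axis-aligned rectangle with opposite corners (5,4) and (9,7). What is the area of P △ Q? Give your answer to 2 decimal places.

|P| = 22, |Q| = 12, |P∩Q| = 6.
|P △ Q| = |P| + |Q| − 2·|P∩Q| = 22 + 12 − 12 = 22.00.

22.00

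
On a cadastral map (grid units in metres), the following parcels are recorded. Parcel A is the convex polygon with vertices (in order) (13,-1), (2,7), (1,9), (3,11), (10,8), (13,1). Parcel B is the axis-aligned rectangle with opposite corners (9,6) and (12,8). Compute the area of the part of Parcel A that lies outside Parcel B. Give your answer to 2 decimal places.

|Parcel A| = 59, |Parcel A∩Parcel B| = 2.8571.
|Parcel A ∖ Parcel B| = |Parcel A| − |Parcel A∩Parcel B| = 59 − 2.8571 = 56.14.

56.14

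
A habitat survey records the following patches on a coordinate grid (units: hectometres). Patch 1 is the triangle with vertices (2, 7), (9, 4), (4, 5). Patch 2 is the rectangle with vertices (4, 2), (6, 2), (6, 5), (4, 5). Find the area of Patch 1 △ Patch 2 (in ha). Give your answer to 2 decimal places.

|Patch 1| = 4, |Patch 2| = 6, |Patch 1∩Patch 2| = 0.4.
|Patch 1 △ Patch 2| = |Patch 1| + |Patch 2| − 2·|Patch 1∩Patch 2| = 4 + 6 − 0.8 = 9.20.

9.20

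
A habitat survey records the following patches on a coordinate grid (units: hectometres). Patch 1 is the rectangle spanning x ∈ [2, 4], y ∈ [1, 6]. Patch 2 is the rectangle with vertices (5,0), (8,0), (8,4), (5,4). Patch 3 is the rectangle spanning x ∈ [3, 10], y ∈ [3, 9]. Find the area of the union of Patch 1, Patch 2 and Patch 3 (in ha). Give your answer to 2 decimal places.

By inclusion–exclusion:
Individual areas: |Patch 1| = 10, |Patch 2| = 12, |Patch 3| = 42.
|Patch 1∩Patch 2| = 0 (no overlap).
|Patch 1∩Patch 3|: x∈[3,4], y∈[3,6] → 1·3 = 3.
|Patch 2∩Patch 3|: x∈[5,8], y∈[3,4] → 3·1 = 3.
|Patch 1∩Patch 2∩Patch 3| = 0.
|Patch 1 ∪ Patch 2 ∪ Patch 3| = 64 − 6 + 0 = 58.00.

58.00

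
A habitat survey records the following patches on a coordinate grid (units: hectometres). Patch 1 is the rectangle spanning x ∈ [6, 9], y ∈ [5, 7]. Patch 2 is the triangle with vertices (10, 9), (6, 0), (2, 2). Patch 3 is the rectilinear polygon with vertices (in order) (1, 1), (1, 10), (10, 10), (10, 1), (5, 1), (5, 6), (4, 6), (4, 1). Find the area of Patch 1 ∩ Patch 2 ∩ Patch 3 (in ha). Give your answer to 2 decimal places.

4.03

The intersection is the polygon with vertices (9,6.75), (8.222,5), (6,5), (6,5.5), (7.714,7), (9,7).
By the shoelace formula its area is 4.03.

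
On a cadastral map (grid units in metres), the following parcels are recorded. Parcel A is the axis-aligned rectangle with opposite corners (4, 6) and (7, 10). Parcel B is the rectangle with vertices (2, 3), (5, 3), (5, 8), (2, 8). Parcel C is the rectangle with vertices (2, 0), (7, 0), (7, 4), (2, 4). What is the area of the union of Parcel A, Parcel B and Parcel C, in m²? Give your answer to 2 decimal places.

By inclusion–exclusion:
Individual areas: |Parcel A| = 12, |Parcel B| = 15, |Parcel C| = 20.
|Parcel A∩Parcel B|: x∈[4,5], y∈[6,8] → 1·2 = 2.
|Parcel A∩Parcel C| = 0 (no overlap).
|Parcel B∩Parcel C|: x∈[2,5], y∈[3,4] → 3·1 = 3.
|Parcel A∩Parcel B∩Parcel C| = 0.
|Parcel A ∪ Parcel B ∪ Parcel C| = 47 − 5 + 0 = 42.00.

42.00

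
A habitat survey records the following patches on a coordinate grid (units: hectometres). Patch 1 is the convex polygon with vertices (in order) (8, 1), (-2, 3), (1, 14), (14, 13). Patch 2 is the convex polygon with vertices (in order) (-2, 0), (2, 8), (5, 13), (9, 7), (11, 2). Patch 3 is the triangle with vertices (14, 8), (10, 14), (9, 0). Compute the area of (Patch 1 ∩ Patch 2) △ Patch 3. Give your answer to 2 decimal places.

98.50

|Patch 1 ∩ Patch 2| = 68.835.
|(Patch 1 ∩ Patch 2) ∩ Patch 3| = 0.6679.
|(Patch 1 ∩ Patch 2) △ Patch 3| = 68.835 + 31 − 1.3359 = 98.50.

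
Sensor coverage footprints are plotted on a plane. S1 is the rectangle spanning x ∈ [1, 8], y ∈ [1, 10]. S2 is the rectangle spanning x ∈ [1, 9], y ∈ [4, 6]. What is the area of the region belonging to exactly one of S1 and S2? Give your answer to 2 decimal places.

|S1∩S2|: x∈[1,8], y∈[4,6] → 7·2 = 14.
|S1 △ S2| = |S1| + |S2| − 2·|S1∩S2| = 63 + 16 − 28 = 51.00.

51.00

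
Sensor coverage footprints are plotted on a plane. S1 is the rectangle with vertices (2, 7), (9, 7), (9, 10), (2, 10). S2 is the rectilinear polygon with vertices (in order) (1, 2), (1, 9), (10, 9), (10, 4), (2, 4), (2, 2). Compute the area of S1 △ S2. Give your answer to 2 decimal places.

40.00

|S1| = 21, |S2| = 47, |S1∩S2| = 14.
|S1 △ S2| = |S1| + |S2| − 2·|S1∩S2| = 21 + 47 − 28 = 40.00.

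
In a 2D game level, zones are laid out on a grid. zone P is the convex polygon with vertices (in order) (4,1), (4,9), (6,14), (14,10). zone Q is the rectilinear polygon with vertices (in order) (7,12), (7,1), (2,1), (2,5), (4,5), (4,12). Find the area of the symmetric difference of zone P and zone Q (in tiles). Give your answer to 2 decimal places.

50.70

|zone P| = 64, |zone Q| = 41, |zone P∩zone Q| = 27.15.
|zone P △ zone Q| = |zone P| + |zone Q| − 2·|zone P∩zone Q| = 64 + 41 − 54.3 = 50.70.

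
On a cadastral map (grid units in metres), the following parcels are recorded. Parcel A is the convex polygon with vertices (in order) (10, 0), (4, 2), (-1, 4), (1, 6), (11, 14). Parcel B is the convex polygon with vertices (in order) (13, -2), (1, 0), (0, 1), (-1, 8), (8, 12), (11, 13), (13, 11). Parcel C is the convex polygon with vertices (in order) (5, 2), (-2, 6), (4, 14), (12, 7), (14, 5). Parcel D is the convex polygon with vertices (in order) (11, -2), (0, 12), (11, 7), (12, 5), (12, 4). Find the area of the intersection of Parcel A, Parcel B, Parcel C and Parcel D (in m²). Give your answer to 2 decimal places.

29.05

The intersection is the polygon with vertices (5.42,9.536), (10.516,7.22), (10.268,3.756), (7.264,2.755), (3.281,7.825).
By the shoelace formula its area is 29.05.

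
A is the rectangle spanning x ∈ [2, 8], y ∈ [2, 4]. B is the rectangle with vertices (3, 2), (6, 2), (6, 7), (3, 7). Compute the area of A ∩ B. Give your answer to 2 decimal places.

6.00

|A∩B|: x∈[3,6], y∈[2,4] → 3·2 = 6.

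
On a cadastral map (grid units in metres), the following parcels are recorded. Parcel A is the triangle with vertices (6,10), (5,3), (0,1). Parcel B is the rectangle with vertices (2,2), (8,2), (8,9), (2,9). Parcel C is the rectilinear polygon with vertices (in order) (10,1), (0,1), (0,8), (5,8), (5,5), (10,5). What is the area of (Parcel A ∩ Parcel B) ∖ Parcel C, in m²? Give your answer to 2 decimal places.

2.29

|Parcel A ∩ Parcel B| = 13.9881.
|(Parcel A ∩ Parcel B) ∩ Parcel C| = 11.7024.
|(Parcel A ∩ Parcel B) ∖ Parcel C| = 13.9881 − 11.7024 = 2.29.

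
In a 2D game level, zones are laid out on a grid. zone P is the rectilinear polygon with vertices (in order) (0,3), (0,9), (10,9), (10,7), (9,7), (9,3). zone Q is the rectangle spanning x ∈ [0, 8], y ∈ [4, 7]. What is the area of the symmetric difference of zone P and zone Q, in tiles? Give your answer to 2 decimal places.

|zone P| = 56, |zone Q| = 24, |zone P∩zone Q| = 24.
|zone P △ zone Q| = |zone P| + |zone Q| − 2·|zone P∩zone Q| = 56 + 24 − 48 = 32.00.

32.00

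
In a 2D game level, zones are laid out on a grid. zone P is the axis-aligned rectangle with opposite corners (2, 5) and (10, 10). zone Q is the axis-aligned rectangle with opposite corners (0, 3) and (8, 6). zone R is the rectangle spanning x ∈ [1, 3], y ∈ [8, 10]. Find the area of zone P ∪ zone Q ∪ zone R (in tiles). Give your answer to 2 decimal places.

60.00

By inclusion–exclusion:
Individual areas: |zone P| = 40, |zone Q| = 24, |zone R| = 4.
|zone P∩zone Q|: x∈[2,8], y∈[5,6] → 6·1 = 6.
|zone P∩zone R|: x∈[2,3], y∈[8,10] → 1·2 = 2.
|zone Q∩zone R| = 0 (no overlap).
|zone P∩zone Q∩zone R| = 0.
|zone P ∪ zone Q ∪ zone R| = 68 − 8 + 0 = 60.00.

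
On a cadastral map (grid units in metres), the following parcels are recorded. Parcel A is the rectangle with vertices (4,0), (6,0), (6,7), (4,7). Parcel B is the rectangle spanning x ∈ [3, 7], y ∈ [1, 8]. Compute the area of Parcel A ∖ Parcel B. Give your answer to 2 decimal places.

|Parcel A∩Parcel B|: x∈[4,6], y∈[1,7] → 2·6 = 12.
|Parcel A| = 14.
|Parcel A ∖ Parcel B| = |Parcel A| − |Parcel A∩Parcel B| = 14 − 12 = 2.00.

2.00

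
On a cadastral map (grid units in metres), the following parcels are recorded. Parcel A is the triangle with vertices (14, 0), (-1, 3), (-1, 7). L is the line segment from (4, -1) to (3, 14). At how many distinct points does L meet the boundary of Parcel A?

2

The segment meets the boundary at (3.61,4.849), (3.797,2.041).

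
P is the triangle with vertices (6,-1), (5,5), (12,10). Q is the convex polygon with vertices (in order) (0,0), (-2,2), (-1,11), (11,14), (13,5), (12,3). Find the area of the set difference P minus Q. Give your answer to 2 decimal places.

2.48

|P| = 23.5, |P∩Q| = 21.0221.
|P ∖ Q| = |P| − |P∩Q| = 23.5 − 21.0221 = 2.48.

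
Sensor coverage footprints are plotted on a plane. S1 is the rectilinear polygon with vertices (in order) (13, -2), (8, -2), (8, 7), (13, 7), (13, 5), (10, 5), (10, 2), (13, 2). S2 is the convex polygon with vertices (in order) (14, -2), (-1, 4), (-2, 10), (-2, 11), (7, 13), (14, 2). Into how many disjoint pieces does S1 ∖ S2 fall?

S1 ∖ S2 splits into 2 disjoint pieces (area 7, area 3.0909).

2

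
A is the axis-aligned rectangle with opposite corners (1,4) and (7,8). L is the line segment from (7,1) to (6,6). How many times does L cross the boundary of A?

The segment meets the boundary at (6.4,4).

1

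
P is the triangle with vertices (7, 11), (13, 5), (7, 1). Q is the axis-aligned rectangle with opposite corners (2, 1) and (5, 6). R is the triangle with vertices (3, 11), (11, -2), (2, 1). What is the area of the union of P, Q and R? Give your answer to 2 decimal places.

75.08

By inclusion–exclusion:
Individual areas: |P| = 30, |Q| = 15, |R| = 46.5.
|P∩Q| = 0.
|P∩R| = 2.6727.
|Q∩R| = 13.75.
|P∩Q∩R| = 0.
|P ∪ Q ∪ R| = 91.5 − 16.4227 + 0 = 75.08.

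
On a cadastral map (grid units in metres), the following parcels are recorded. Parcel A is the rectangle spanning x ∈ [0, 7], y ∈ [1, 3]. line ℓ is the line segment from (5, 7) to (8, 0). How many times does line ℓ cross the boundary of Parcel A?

The segment meets the boundary at (7,2.333), (6.714,3).

2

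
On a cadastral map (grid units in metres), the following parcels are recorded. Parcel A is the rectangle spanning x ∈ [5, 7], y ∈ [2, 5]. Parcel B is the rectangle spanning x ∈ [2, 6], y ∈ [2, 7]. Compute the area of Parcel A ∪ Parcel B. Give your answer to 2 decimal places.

By inclusion–exclusion:
Individual areas: |Parcel A| = 6, |Parcel B| = 20.
|Parcel A∩Parcel B|: x∈[5,6], y∈[2,5] → 1·3 = 3.
|Parcel A ∪ Parcel B| = 26 − 3 = 23.00.

23.00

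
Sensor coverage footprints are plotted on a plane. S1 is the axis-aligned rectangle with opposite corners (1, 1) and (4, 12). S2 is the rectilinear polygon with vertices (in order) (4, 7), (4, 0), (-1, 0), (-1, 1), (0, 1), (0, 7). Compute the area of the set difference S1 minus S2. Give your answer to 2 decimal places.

15.00

|S1| = 33, |S1∩S2| = 18.
|S1 ∖ S2| = |S1| − |S1∩S2| = 33 − 18 = 15.00.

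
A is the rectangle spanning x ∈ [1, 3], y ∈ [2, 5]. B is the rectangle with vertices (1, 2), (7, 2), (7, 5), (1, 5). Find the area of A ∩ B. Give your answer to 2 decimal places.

|A∩B|: x∈[1,3], y∈[2,5] → 2·3 = 6.

6.00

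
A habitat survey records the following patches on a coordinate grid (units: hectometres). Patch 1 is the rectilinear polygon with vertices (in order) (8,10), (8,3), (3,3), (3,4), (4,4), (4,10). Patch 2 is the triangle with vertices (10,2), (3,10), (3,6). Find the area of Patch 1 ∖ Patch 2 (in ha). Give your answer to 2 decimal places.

|Patch 1| = 29, |Patch 1∩Patch 2| = 9.1429.
|Patch 1 ∖ Patch 2| = |Patch 1| − |Patch 1∩Patch 2| = 29 − 9.1429 = 19.86.

19.86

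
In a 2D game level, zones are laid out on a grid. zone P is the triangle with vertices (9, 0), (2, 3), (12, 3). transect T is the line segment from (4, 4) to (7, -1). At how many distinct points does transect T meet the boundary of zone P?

The segment meets the boundary at (5.5,1.5), (4.6,3).

2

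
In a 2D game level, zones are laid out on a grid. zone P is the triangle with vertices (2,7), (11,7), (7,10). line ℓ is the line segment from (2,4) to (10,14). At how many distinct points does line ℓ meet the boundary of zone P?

The segment meets the boundary at (6.615,9.769), (4.4,7).

2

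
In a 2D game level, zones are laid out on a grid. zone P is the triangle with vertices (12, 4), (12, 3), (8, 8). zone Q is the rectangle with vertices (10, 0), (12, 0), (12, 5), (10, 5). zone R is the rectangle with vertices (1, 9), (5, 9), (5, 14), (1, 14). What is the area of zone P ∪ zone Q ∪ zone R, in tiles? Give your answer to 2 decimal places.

By inclusion–exclusion:
Individual areas: |zone P| = 2, |zone Q| = 10, |zone R| = 20.
|zone P∩zone Q| = 1.1.
|zone P∩zone R| = 0.
|zone Q∩zone R| = 0 (no overlap).
|zone P∩zone Q∩zone R| = 0.
|zone P ∪ zone Q ∪ zone R| = 32 − 1.1 + 0 = 30.90.

30.90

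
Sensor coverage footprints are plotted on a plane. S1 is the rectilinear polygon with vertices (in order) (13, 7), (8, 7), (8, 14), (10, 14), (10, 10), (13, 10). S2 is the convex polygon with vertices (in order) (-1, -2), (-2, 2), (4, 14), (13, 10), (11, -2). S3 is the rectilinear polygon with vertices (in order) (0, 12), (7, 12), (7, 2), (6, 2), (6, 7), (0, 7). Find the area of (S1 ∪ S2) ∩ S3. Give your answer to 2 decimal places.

31.25

The region (S1 ∪ S2) ∩ S3 is the polygon with vertices (3,12), (7,12), (7,2), (6,2), (6,7), (0.5,7).
By the shoelace formula its area is 31.25.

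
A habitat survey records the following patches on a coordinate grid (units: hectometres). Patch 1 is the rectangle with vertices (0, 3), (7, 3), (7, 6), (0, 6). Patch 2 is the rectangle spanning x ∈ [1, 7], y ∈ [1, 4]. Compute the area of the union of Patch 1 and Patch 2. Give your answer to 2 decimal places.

33.00

By inclusion–exclusion:
Individual areas: |Patch 1| = 21, |Patch 2| = 18.
|Patch 1∩Patch 2|: x∈[1,7], y∈[3,4] → 6·1 = 6.
|Patch 1 ∪ Patch 2| = 39 − 6 = 33.00.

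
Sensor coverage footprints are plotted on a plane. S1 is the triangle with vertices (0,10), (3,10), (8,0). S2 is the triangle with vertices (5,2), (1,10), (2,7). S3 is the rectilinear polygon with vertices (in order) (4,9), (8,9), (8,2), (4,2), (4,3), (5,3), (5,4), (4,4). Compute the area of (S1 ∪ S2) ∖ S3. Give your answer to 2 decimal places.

10.98

|S1 ∪ S2| = 16.4048.
|(S1 ∪ S2) ∩ S3| = 5.425.
|(S1 ∪ S2) ∖ S3| = 16.4048 − 5.425 = 10.98.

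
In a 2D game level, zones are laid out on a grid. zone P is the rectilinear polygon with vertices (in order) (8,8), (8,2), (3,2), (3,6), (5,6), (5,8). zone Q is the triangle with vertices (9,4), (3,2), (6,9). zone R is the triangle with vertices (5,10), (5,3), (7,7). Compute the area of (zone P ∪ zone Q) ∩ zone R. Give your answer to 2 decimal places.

The region (zone P ∪ zone Q) ∩ zone R is the polygon with vertices (5,8), (5.571,8), (5.87,8.696), (7,7), (5,3), (5,6.667).
By the shoelace formula its area is 5.93.

5.93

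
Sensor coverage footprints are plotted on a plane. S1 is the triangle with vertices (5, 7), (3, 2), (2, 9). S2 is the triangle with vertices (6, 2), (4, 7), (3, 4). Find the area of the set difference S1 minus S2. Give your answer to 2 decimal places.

|S1| = 9.5, |S1∩S2| = 2.2434.
|S1 ∖ S2| = |S1| − |S1∩S2| = 9.5 − 2.2434 = 7.26.

7.26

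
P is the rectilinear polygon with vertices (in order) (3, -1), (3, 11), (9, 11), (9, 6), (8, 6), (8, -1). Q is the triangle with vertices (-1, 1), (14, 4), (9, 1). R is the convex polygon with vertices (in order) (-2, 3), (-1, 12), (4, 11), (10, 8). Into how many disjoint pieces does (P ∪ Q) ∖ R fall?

(P ∪ Q) ∖ R splits into 2 disjoint pieces (area 45.5, area 6.25).

2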